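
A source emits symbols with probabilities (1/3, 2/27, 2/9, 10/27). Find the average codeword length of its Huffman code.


Huffman construction (repeatedly merge the two least-probable nodes; each merge adds 1 bit to every symbol beneath it): 2/27 + 2/9 = 8/27; 8/27 + 1/3 = 17/27; 10/27 + 17/27 = 1. Resulting codeword lengths (in the order the probabilities were given): (2, 3, 3, 1). L_avg = sum(p_i * l_i) = 1/3*2 + 2/27*3 + 2/9*3 + 10/27*1 = 52/27 = 1.9259

1.9259 bits


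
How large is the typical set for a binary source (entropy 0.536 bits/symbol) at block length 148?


log2|A_typical| = nH = 148 * 0.536 = 79.328, so |A_typical| ~ 2^79.328 = 7.588e+23

7.588e+23


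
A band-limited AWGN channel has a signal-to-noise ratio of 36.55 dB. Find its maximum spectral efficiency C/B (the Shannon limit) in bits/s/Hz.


SNR_linear = 10^(36.55/10) = 4518.5594; C/B = log2(1 + SNR_linear) = log2(1 + 4518.5594) = 12.142

12.142 bits/s/Hz


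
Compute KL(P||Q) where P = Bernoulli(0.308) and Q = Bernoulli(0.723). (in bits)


KL = p*log2(p/q) + (1-p)*log2((1-p)/(1-q)) = 0.308*log2(0.308/0.723) + 0.692*log2(0.692/0.277) = 0.5349

0.5349 bits


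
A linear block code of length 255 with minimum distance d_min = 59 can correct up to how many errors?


Correction capability = floor((d-1)/2) = floor((59-1)/2) = 29

29 errors


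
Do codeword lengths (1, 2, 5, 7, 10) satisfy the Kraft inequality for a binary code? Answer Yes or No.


Kraft sum = sum(2^(-l_i)) = 0.79, need <= 1. Result: satisfied (a binary prefix-free code with these lengths exists)

Yes


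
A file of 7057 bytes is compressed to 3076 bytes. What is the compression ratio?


Ratio = original / compressed = 7057 / 3076 = 2.2942

2.2942


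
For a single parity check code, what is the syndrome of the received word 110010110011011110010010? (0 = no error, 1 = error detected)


Syndrome = XOR of all bits = 1 XOR 1 XOR 0 XOR 0 XOR 1 XOR 0 XOR 1 XOR 1 XOR 0 XOR 0 XOR 1 XOR 1 XOR 0 XOR 1 XOR 1 XOR 1 XOR 1 XOR 0 XOR 0 XOR 1 XOR 0 XOR 0 XOR 1 XOR 0 = 1

1


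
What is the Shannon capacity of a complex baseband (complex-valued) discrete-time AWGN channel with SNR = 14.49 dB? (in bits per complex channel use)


SNR_linear = 10^(14.49/10) = 28.119; C = log2(1 + SNR_linear) = log2(1 + 28.119) = 4.8639

4.8639 bits/channel use


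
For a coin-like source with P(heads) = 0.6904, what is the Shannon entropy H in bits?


H = -p*log2(p) - (1-p)*log2(1-p). -0.6904*log2(0.6904) = 0.369016; -0.3096*log2(0.3096) = 0.523695. H = 0.369016 + 0.523695 = 0.8927

0.8927 bits


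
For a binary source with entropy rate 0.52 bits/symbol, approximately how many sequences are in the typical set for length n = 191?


log2|A_typical| = nH = 191 * 0.52 = 99.32, so |A_typical| ~ 2^99.32 = 7.912e+29

7.912e+29


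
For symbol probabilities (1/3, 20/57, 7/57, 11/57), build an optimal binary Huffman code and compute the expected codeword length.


Huffman construction (repeatedly merge the two least-probable nodes; each merge adds 1 bit to every symbol beneath it): 7/57 + 11/57 = 6/19; 6/19 + 1/3 = 37/57; 20/57 + 37/57 = 1. Resulting codeword lengths (in the order the probabilities were given): (2, 1, 3, 3). L_avg = sum(p_i * l_i) = 1/3*2 + 20/57*1 + 7/57*3 + 11/57*3 = 112/57 = 1.9649

1.9649 bits


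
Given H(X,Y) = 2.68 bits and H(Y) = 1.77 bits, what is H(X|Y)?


H(X|Y) = H(X,Y) - H(Y) = 2.68 - 1.77 = 0.91

0.91 bits


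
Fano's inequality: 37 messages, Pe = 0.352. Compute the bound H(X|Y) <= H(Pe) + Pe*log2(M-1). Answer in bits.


H(Pe) = -Pe*log2(Pe) - (1-Pe)*log2(1-Pe) = -0.352*log2(0.352) - 0.648*log2(0.648) = 0.530236 + 0.405605 = 0.9358. Pe*log2(M-1) = 0.352*log2(36) = 1.819814. Bound = H(Pe) + Pe*log2(M-1) = 0.530236 + 0.405605 + 1.819814 = 2.7557

2.7557 bits


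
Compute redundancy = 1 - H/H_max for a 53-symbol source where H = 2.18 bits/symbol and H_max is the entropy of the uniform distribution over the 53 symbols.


H_max = log2(K) = log2(53) = 5.7279 bits/symbol. Redundancy = 1 - H/H_max = 1 - 2.18/5.7279 = 1 - 0.3806 = 0.6194

0.6194


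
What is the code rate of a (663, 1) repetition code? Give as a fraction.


Rate = k/n = 1/663

1/663


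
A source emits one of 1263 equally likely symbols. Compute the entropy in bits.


H = log2(n) = log2(1263) = 10.3026

10.3026 bits


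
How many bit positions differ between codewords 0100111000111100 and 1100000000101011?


Count differing positions: ^ . . . ^ ^ ^ . . . . ^ . ^ ^ ^ = 8 differences

8


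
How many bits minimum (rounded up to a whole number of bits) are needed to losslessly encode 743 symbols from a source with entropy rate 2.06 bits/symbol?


Minimum bits >= n * H = 743 * 2.06 = 1530.58, rounded up to a whole number of bits = 1531

1531 bits


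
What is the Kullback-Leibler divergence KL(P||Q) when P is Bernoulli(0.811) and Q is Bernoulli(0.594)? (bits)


KL = p*log2(p/q) + (1-p)*log2((1-p)/(1-q)) = 0.811*log2(0.811/0.594) + 0.189*log2(0.189/0.406) = 0.1558

0.1558 bits


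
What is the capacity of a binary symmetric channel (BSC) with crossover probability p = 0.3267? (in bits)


H(p) = -p*log2(p) - (1-p)*log2(1-p) = -0.3267*log2(0.3267) - 0.6733*log2(0.6733) = 0.527281 + 0.384238 = 0.9115. C = 1 - H(p) = 1 - 0.9115 = 0.0885

0.0885 bits


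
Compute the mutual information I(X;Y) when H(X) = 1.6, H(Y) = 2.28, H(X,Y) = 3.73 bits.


I(X;Y) = H(X) + H(Y) - H(X,Y) = 1.6 + 2.28 - 3.73 = 0.15

0.15 bits


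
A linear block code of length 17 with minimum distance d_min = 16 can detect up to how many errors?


Detection capability = d_min - 1 = 16 - 1 = 15

15 errors


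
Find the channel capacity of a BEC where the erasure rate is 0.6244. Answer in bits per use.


C = 1 - epsilon = 1 - 0.6244 = 0.3756

0.3756 bits


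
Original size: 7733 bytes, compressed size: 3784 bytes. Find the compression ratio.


Ratio = original / compressed = 7733 / 3784 = 2.0436

2.0436


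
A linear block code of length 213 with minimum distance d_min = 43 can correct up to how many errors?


Correction capability = floor((d-1)/2) = floor((43-1)/2) = 21

21 errors


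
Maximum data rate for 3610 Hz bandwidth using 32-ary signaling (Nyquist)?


Rate = 2 * B * log2(M) = 2 * 3610 * 5.0 = 36100.0

36100.0 bps


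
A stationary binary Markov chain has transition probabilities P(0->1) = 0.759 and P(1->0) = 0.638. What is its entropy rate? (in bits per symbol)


Stationary distribution: pi_0 = p10/(p01+p10) = 0.4567, pi_1 = 0.5433. Entropy rate H' = pi_0*H(p01) + pi_1*H(p10) = 0.4567*0.7967 + 0.5433*0.9443 = 0.8769

0.8769 bits/symbol


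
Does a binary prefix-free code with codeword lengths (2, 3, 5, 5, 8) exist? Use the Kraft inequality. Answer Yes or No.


Kraft sum = sum(2^(-l_i)) = 0.4414, need <= 1. Result: satisfied (a binary prefix-free code with these lengths exists)

Yes


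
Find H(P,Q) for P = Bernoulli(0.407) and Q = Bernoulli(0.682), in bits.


H(P,Q) = -p*log2(q) - (1-p)*log2(1-q). -0.407*log2(0.682) = 0.224728; -0.593*log2(0.318) = 0.980170. H(P,Q) = 0.224728 + 0.980170 = 1.2049

1.2049 bits


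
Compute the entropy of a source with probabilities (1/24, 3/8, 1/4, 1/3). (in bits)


H = -sum(p_i * log2(p_i)). Terms: -(1/24)*log2(1/24) = 0.191040; -(3/8)*log2(3/8) = 0.530639; -(1/4)*log2(1/4) = 0.500000; -(1/3)*log2(1/3) = 0.528321. H = 0.191040 + 0.530639 + 0.500000 + 0.528321 = 1.75

1.75 bits


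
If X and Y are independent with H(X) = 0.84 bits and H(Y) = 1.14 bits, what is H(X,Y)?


For independent variables, H(X,Y) = H(X) + H(Y) = 0.84 + 1.14 = 1.98

1.98 bits


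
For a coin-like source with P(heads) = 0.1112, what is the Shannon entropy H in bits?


H = -p*log2(p) - (1-p)*log2(1-p). -0.1112*log2(0.1112) = 0.352367; -0.8888*log2(0.8888) = 0.151158. H = 0.352367 + 0.151158 = 0.5035

0.5035 bits


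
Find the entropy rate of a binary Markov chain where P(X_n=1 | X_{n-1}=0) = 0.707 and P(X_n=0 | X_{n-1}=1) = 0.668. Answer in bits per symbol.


Stationary distribution: pi_0 = p10/(p01+p10) = 0.4858, pi_1 = 0.5142. Entropy rate H' = pi_0*H(p01) + pi_1*H(p10) = 0.4858*0.8726 + 0.5142*0.917 = 0.8954

0.8954 bits/symbol


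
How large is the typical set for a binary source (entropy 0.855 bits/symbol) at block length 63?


log2|A_typical| = nH = 63 * 0.855 = 53.865, so |A_typical| ~ 2^53.865 = 1.641e+16

1.641e+16


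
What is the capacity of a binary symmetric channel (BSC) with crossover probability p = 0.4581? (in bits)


H(p) = -p*log2(p) - (1-p)*log2(1-p) = -0.4581*log2(0.4581) - 0.5419*log2(0.5419) = 0.515942 + 0.478986 = 0.9949. C = 1 - H(p) = 1 - 0.9949 = 0.0051

0.0051 bits


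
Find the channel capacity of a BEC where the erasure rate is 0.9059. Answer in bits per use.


C = 1 - epsilon = 1 - 0.9059 = 0.0941

0.0941 bits


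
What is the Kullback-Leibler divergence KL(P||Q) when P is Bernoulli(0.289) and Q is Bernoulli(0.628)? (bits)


KL = p*log2(p/q) + (1-p)*log2((1-p)/(1-q)) = 0.289*log2(0.289/0.628) + 0.711*log2(0.711/0.372) = 0.3409

0.3409 bits


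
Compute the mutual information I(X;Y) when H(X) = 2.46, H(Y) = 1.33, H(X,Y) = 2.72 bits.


I(X;Y) = H(X) + H(Y) - H(X,Y) = 2.46 + 1.33 - 2.72 = 1.07

1.07 bits


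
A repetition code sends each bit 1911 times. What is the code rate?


Rate = k/n = 1/1911

1/1911


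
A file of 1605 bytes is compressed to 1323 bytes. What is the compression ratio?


Ratio = original / compressed = 1605 / 1323 = 1.2132

1.2132


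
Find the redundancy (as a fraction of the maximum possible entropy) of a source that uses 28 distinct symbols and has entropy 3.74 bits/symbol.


H_max = log2(K) = log2(28) = 4.8074 bits/symbol. Redundancy = 1 - H/H_max = 1 - 3.74/4.8074 = 1 - 0.778 = 0.222

0.222


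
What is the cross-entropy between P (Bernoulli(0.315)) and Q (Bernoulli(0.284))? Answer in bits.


H(P,Q) = -p*log2(q) - (1-p)*log2(1-q). -0.315*log2(0.284) = 0.572052; -0.685*log2(0.716) = 0.330148. H(P,Q) = 0.572052 + 0.330148 = 0.9022

0.9022 bits


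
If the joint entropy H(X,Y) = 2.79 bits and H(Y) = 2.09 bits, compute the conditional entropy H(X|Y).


H(X|Y) = H(X,Y) - H(Y) = 2.79 - 2.09 = 0.7

0.7 bits


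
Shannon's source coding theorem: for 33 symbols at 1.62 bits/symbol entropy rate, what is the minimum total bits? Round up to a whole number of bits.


Minimum bits >= n * H = 33 * 1.62 = 53.46, rounded up to a whole number of bits = 54

54 bits


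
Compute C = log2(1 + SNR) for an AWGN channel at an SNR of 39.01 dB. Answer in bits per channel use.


SNR_linear = 10^(39.01/10) = 7961.5935; C = log2(1 + SNR_linear) = log2(1 + 7961.5935) = 12.959

12.959 bits/channel use


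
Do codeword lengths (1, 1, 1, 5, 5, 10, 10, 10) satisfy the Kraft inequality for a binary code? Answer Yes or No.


Kraft sum = sum(2^(-l_i)) = 1.5654, need <= 1. Result: violated (a binary prefix-free code with these lengths cannot exist)

No


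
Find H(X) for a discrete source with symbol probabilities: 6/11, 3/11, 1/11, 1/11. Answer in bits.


H = -sum(p_i * log2(p_i)). Terms: -(6/11)*log2(6/11) = 0.476983; -(3/11)*log2(3/11) = 0.511219; -(1/11)*log2(1/11) = 0.314494; -(1/11)*log2(1/11) = 0.314494. H = 0.476983 + 0.511219 + 0.314494 + 0.314494 = 1.6172

1.6172 bits


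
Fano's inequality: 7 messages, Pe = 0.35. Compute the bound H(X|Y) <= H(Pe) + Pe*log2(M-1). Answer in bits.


H(Pe) = -Pe*log2(Pe) - (1-Pe)*log2(1-Pe) = -0.35*log2(0.35) - 0.65*log2(0.65) = 0.530101 + 0.403967 = 0.9341. Pe*log2(M-1) = 0.35*log2(6) = 0.904737. Bound = H(Pe) + Pe*log2(M-1) = 0.530101 + 0.403967 + 0.904737 = 1.8388

1.8388 bits


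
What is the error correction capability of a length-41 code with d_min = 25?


Correction capability = floor((d-1)/2) = floor((25-1)/2) = 12

12 errors


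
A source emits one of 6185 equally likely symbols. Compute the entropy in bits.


H = log2(n) = log2(6185) = 12.5946

12.5946 bits


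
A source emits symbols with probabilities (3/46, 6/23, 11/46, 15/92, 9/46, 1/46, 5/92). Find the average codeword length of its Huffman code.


Huffman construction (repeatedly merge the two least-probable nodes; each merge adds 1 bit to every symbol beneath it): 1/46 + 5/92 = 7/92; 3/46 + 7/92 = 13/92; 13/92 + 15/92 = 7/23; 9/46 + 11/46 = 10/23; 6/23 + 7/23 = 13/23; 10/23 + 13/23 = 1. Resulting codeword lengths (in the order the probabilities were given): (4, 2, 2, 3, 2, 5, 5). L_avg = sum(p_i * l_i) = 3/46*4 + 6/23*2 + 11/46*2 + 15/92*3 + 9/46*2 + 1/46*5 + 5/92*5 = 58/23 = 2.5217

2.5217 bits


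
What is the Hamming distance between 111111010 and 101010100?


Count differing positions: . ^ . ^ . ^ ^ ^ . = 5 differences

5


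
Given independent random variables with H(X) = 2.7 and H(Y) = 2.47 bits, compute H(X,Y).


For independent variables, H(X,Y) = H(X) + H(Y) = 2.7 + 2.47 = 5.17

5.17 bits


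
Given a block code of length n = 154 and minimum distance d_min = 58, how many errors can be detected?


Detection capability = d_min - 1 = 58 - 1 = 57

57 errors


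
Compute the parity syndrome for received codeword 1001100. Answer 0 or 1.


Syndrome = XOR of all bits = 1 XOR 0 XOR 0 XOR 1 XOR 1 XOR 0 XOR 0 = 1

1


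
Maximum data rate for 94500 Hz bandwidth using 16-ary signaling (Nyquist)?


Rate = 2 * B * log2(M) = 2 * 94500 * 4.0 = 756000.0

756000.0 bps


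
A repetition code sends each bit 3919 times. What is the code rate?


Rate = k/n = 1/3919

1/3919


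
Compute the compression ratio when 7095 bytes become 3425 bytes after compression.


Ratio = original / compressed = 7095 / 3425 = 2.0715

2.0715


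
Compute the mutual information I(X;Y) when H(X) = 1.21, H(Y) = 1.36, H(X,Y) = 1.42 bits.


I(X;Y) = H(X) + H(Y) - H(X,Y) = 1.21 + 1.36 - 1.42 = 1.15

1.15 bits


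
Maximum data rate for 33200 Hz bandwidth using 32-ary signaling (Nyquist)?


Rate = 2 * B * log2(M) = 2 * 33200 * 5.0 = 332000.0

332000.0 bps


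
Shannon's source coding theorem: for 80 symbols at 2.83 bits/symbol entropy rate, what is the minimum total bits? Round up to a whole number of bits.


Minimum bits >= n * H = 80 * 2.83 = 226.4, rounded up to a whole number of bits = 227

227 bits


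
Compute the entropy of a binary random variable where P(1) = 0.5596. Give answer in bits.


H = -p*log2(p) - (1-p)*log2(1-p). -0.5596*log2(0.5596) = 0.468683; -0.4404*log2(0.4404) = 0.521043. H = 0.468683 + 0.521043 = 0.9897

0.9897 bits


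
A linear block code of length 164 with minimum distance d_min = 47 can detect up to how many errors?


Detection capability = d_min - 1 = 47 - 1 = 46

46 errors


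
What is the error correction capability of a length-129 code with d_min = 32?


Correction capability = floor((d-1)/2) = floor((32-1)/2) = 15

15 errors


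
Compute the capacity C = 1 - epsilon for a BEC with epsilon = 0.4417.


C = 1 - epsilon = 1 - 0.4417 = 0.5583

0.5583 bits


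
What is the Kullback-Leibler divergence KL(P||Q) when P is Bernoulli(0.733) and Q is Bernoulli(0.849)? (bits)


KL = p*log2(p/q) + (1-p)*log2((1-p)/(1-q)) = 0.733*log2(0.733/0.849) + 0.267*log2(0.267/0.151) = 0.0642

0.0642 bits


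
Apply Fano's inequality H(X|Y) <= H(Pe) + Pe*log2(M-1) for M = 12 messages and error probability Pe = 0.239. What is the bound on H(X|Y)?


H(Pe) = -Pe*log2(Pe) - (1-Pe)*log2(1-Pe) = -0.239*log2(0.239) - 0.761*log2(0.761) = 0.493515 + 0.299858 = 0.7934. Pe*log2(M-1) = 0.239*log2(11) = 0.826804. Bound = H(Pe) + Pe*log2(M-1) = 0.493515 + 0.299858 + 0.826804 = 1.6202

1.6202 bits


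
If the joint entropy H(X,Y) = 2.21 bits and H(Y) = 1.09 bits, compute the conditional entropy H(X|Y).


H(X|Y) = H(X,Y) - H(Y) = 2.21 - 1.09 = 1.12

1.12 bits


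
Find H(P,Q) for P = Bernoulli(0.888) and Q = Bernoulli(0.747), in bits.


H(P,Q) = -p*log2(q) - (1-p)*log2(1-q). -0.888*log2(0.747) = 0.373688; -0.112*log2(0.253) = 0.222073. H(P,Q) = 0.373688 + 0.222073 = 0.5958

0.5958 bits


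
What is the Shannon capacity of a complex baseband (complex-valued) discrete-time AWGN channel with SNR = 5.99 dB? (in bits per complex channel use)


SNR_linear = 10^(5.99/10) = 3.9719; C = log2(1 + SNR_linear) = log2(1 + 3.9719) = 2.3138

2.3138 bits/channel use


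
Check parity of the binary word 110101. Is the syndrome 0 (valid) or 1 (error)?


Syndrome = XOR of all bits = 1 XOR 1 XOR 0 XOR 1 XOR 0 XOR 1 = 0

0


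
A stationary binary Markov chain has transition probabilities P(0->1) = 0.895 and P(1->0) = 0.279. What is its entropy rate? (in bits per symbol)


Stationary distribution: pi_0 = p10/(p01+p10) = 0.2376, pi_1 = 0.7624. Entropy rate H' = pi_0*H(p01) + pi_1*H(p10) = 0.2376*0.4846 + 0.7624*0.8541 = 0.7663

0.7663 bits/symbol


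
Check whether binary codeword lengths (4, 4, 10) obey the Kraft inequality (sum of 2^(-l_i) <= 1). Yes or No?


Kraft sum = sum(2^(-l_i)) = 0.126, need <= 1. Result: satisfied (a binary prefix-free code with these lengths exists)

Yes


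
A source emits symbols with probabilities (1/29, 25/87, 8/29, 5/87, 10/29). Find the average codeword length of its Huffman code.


Huffman construction (repeatedly merge the two least-probable nodes; each merge adds 1 bit to every symbol beneath it): 1/29 + 5/87 = 8/87; 8/87 + 8/29 = 32/87; 25/87 + 10/29 = 55/87; 32/87 + 55/87 = 1. Resulting codeword lengths (in the order the probabilities were given): (3, 2, 2, 3, 2). L_avg = sum(p_i * l_i) = 1/29*3 + 25/87*2 + 8/29*2 + 5/87*3 + 10/29*2 = 182/87 = 2.092

2.092 bits


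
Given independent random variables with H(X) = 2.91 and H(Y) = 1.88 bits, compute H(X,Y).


For independent variables, H(X,Y) = H(X) + H(Y) = 2.91 + 1.88 = 4.79

4.79 bits


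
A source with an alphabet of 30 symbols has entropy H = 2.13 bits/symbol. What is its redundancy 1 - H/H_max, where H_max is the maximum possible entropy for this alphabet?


H_max = log2(K) = log2(30) = 4.9069 bits/symbol. Redundancy = 1 - H/H_max = 1 - 2.13/4.9069 = 1 - 0.4341 = 0.5659

0.5659


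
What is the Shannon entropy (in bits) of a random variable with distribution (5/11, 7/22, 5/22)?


H = -sum(p_i * log2(p_i)). Terms: -(5/11)*log2(5/11) = 0.517047; -(7/22)*log2(7/22) = 0.525661; -(5/22)*log2(5/22) = 0.485796. H = 0.517047 + 0.525661 + 0.485796 = 1.5285

1.5285 bits


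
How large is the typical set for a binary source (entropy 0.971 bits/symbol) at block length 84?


log2|A_typical| = nH = 84 * 0.971 = 81.564, so |A_typical| ~ 2^81.564 = 3.574e+24

3.574e+24


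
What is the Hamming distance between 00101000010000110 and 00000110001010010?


Count differing positions: . . ^ . ^ ^ ^ . . ^ ^ . ^ . ^ . . = 8 differences

8


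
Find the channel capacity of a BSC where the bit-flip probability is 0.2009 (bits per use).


H(p) = -p*log2(p) - (1-p)*log2(1-p) = -0.2009*log2(0.2009) - 0.7991*log2(0.7991) = 0.465174 + 0.258550 = 0.7237. C = 1 - H(p) = 1 - 0.7237 = 0.2763

0.2763 bits


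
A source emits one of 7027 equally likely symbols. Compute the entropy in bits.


H = log2(n) = log2(7027) = 12.7787

12.7787 bits


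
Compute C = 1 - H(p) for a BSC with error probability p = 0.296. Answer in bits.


H(p) = -p*log2(p) - (1-p)*log2(1-p) = -0.296*log2(0.296) - 0.704*log2(0.704) = 0.519874 + 0.356472 = 0.8763. C = 1 - H(p) = 1 - 0.8763 = 0.1237

0.1237 bits


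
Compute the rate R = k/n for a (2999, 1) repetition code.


Rate = k/n = 1/2999

1/2999


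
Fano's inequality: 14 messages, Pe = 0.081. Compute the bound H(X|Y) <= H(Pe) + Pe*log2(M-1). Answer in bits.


H(Pe) = -Pe*log2(Pe) - (1-Pe)*log2(1-Pe) = -0.081*log2(0.081) - 0.919*log2(0.919) = 0.293701 + 0.111992 = 0.4057. Pe*log2(M-1) = 0.081*log2(13) = 0.299736. Bound = H(Pe) + Pe*log2(M-1) = 0.293701 + 0.111992 + 0.299736 = 0.7054

0.7054 bits


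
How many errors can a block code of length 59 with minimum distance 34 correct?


Correction capability = floor((d-1)/2) = floor((34-1)/2) = 16

16 errors


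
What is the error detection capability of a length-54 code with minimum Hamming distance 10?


Detection capability = d_min - 1 = 10 - 1 = 9

9 errors


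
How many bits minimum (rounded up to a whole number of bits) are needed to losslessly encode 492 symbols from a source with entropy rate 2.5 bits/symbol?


Minimum bits >= n * H = 492 * 2.5 = 1230.0, rounded up to a whole number of bits = 1230

1230 bits


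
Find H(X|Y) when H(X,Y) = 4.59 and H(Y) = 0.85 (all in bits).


H(X|Y) = H(X,Y) - H(Y) = 4.59 - 0.85 = 3.74

3.74 bits


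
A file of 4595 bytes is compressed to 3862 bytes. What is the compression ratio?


Ratio = original / compressed = 4595 / 3862 = 1.1898

1.1898


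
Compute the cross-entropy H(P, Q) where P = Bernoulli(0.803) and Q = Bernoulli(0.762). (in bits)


H(P,Q) = -p*log2(q) - (1-p)*log2(1-q). -0.803*log2(0.762) = 0.314886; -0.197*log2(0.238) = 0.407980. H(P,Q) = 0.314886 + 0.407980 = 0.7229

0.7229 bits


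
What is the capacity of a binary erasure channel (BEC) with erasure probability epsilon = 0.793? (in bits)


C = 1 - epsilon = 1 - 0.793 = 0.207

0.207 bits


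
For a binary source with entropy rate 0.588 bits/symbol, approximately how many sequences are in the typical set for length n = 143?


log2|A_typical| = nH = 143 * 0.588 = 84.084, so |A_typical| ~ 2^84.084 = 2.050e+25

2.050e+25


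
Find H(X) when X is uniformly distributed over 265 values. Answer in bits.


H = log2(n) = log2(265) = 8.0498

8.0498 bits


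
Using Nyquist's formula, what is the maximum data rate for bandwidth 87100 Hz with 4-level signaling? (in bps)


Rate = 2 * B * log2(M) = 2 * 87100 * 2.0 = 348400.0

348400.0 bps


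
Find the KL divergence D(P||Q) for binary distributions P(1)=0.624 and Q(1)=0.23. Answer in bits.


KL = p*log2(p/q) + (1-p)*log2((1-p)/(1-q)) = 0.624*log2(0.624/0.23) + 0.376*log2(0.376/0.77) = 0.5097

0.5097 bits


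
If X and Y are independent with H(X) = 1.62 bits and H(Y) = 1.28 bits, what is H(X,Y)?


For independent variables, H(X,Y) = H(X) + H(Y) = 1.62 + 1.28 = 2.9

2.9 bits


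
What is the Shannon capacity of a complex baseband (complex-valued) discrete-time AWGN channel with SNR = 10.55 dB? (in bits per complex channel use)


SNR_linear = 10^(10.55/10) = 11.3501; C = log2(1 + SNR_linear) = log2(1 + 11.3501) = 3.6265

3.6265 bits/channel use


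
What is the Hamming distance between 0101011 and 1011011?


Count differing positions: ^ ^ ^ . . . . = 3 differences

3


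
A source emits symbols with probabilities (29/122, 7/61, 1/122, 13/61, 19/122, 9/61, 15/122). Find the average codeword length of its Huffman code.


Huffman construction (repeatedly merge the two least-probable nodes; each merge adds 1 bit to every symbol beneath it): 1/122 + 7/61 = 15/122; 15/122 + 15/122 = 15/61; 9/61 + 19/122 = 37/122; 13/61 + 29/122 = 55/122; 15/61 + 37/122 = 67/122; 55/122 + 67/122 = 1. Resulting codeword lengths (in the order the probabilities were given): (2, 4, 4, 2, 3, 3, 3). L_avg = sum(p_i * l_i) = 29/122*2 + 7/61*4 + 1/122*4 + 13/61*2 + 19/122*3 + 9/61*3 + 15/122*3 = 163/61 = 2.6721

2.6721 bits


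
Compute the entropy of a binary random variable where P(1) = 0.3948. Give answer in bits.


H = -p*log2(p) - (1-p)*log2(1-p). -0.3948*log2(0.3948) = 0.529350; -0.6052*log2(0.6052) = 0.438477. H = 0.529350 + 0.438477 = 0.9678

0.9678 bits


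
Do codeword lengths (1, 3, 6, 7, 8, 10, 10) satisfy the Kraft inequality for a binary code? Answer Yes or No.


Kraft sum = sum(2^(-l_i)) = 0.6543, need <= 1. Result: satisfied (a binary prefix-free code with these lengths exists)

Yes


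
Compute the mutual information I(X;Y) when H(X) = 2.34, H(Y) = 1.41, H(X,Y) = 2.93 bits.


I(X;Y) = H(X) + H(Y) - H(X,Y) = 2.34 + 1.41 - 2.93 = 0.82

0.82 bits


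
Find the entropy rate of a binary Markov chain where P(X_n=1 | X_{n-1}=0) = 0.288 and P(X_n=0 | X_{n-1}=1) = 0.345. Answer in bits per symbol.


Stationary distribution: pi_0 = p10/(p01+p10) = 0.545, pi_1 = 0.455. Entropy rate H' = pi_0*H(p01) + pi_1*H(p10) = 0.545*0.8661 + 0.455*0.9295 = 0.895

0.895 bits/symbol


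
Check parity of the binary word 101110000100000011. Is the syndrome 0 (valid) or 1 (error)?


Syndrome = XOR of all bits = 1 XOR 0 XOR 1 XOR 1 XOR 1 XOR 0 XOR 0 XOR 0 XOR 0 XOR 1 XOR 0 XOR 0 XOR 0 XOR 0 XOR 0 XOR 0 XOR 1 XOR 1 = 1

1


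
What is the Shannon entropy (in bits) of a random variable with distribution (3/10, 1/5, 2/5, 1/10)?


H = -sum(p_i * log2(p_i)). Terms: -(3/10)*log2(3/10) = 0.521090; -(1/5)*log2(1/5) = 0.464386; -(2/5)*log2(2/5) = 0.528771; -(1/10)*log2(1/10) = 0.332193. H = 0.521090 + 0.464386 + 0.528771 + 0.332193 = 1.8464

1.8464 bits


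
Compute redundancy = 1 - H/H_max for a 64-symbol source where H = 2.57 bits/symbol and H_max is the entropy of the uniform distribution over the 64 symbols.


H_max = log2(K) = log2(64) = 6.0 bits/symbol. Redundancy = 1 - H/H_max = 1 - 2.57/6.0 = 1 - 0.4283 = 0.5717

0.5717


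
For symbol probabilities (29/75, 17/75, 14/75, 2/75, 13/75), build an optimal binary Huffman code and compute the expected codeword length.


Huffman construction (repeatedly merge the two least-probable nodes; each merge adds 1 bit to every symbol beneath it): 2/75 + 13/75 = 1/5; 14/75 + 1/5 = 29/75; 17/75 + 29/75 = 46/75; 29/75 + 46/75 = 1. Resulting codeword lengths (in the order the probabilities were given): (2, 2, 2, 3, 3). L_avg = sum(p_i * l_i) = 29/75*2 + 17/75*2 + 14/75*2 + 2/75*3 + 13/75*3 = 11/5 = 2.2

2.2 bits


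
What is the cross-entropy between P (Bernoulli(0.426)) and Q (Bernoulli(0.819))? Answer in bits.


H(P,Q) = -p*log2(q) - (1-p)*log2(1-q). -0.426*log2(0.819) = 0.122716; -0.574*log2(0.181) = 1.415449. H(P,Q) = 0.122716 + 1.415449 = 1.5382

1.5382 bits


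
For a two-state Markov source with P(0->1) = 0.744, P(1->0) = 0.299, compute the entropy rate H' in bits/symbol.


Stationary distribution: pi_0 = p10/(p01+p10) = 0.2867, pi_1 = 0.7133. Entropy rate H' = pi_0*H(p01) + pi_1*H(p10) = 0.2867*0.8207 + 0.7133*0.8801 = 0.863

0.863 bits/symbol


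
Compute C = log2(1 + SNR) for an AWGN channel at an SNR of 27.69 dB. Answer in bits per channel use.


SNR_linear = 10^(27.69/10) = 587.4894; C = log2(1 + SNR_linear) = log2(1 + 587.4894) = 9.2009

9.2009 bits/channel use


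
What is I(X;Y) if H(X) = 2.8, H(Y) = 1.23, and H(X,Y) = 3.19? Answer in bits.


I(X;Y) = H(X) + H(Y) - H(X,Y) = 2.8 + 1.23 - 3.19 = 0.84

0.84 bits


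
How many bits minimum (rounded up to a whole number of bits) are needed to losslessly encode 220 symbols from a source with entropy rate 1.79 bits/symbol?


Minimum bits >= n * H = 220 * 1.79 = 393.8, rounded up to a whole number of bits = 394

394 bits


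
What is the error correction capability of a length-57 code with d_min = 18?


Correction capability = floor((d-1)/2) = floor((18-1)/2) = 8

8 errors


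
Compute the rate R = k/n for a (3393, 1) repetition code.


Rate = k/n = 1/3393

1/3393


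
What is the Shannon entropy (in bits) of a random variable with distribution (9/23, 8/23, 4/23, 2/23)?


H = -sum(p_i * log2(p_i)). Terms: -(9/23)*log2(9/23) = 0.529684; -(8/23)*log2(8/23) = 0.529935; -(4/23)*log2(4/23) = 0.438880; -(2/23)*log2(2/23) = 0.306397. H = 0.529684 + 0.529935 + 0.438880 + 0.306397 = 1.8049

1.8049 bits


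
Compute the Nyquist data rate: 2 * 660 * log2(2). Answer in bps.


Rate = 2 * B * log2(M) = 2 * 660 * 1.0 = 1320.0

1320.0 bps


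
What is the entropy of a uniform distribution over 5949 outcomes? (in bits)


H = log2(n) = log2(5949) = 12.5384

12.5384 bits


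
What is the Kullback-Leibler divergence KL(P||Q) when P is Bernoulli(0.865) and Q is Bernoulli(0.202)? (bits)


KL = p*log2(p/q) + (1-p)*log2((1-p)/(1-q)) = 0.865*log2(0.865/0.202) + 0.135*log2(0.135/0.798) = 1.469

1.469 bits


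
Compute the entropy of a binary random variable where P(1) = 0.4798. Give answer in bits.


H = -p*log2(p) - (1-p)*log2(1-p). -0.4798*log2(0.4798) = 0.508346; -0.5202*log2(0.5202) = 0.490477. H = 0.508346 + 0.490477 = 0.9988

0.9988 bits


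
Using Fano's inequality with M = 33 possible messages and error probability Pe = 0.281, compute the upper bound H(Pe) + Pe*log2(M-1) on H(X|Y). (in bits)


H(Pe) = -Pe*log2(Pe) - (1-Pe)*log2(1-Pe) = -0.281*log2(0.281) - 0.719*log2(0.719) = 0.514612 + 0.342198 = 0.8568. Pe*log2(M-1) = 0.281*log2(32) = 1.405000. Bound = H(Pe) + Pe*log2(M-1) = 0.514612 + 0.342198 + 1.405000 = 2.2618

2.2618 bits


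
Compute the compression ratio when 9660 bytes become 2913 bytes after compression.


Ratio = original / compressed = 9660 / 2913 = 3.3162

3.3162


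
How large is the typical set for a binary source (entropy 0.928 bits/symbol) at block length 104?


log2|A_typical| = nH = 104 * 0.928 = 96.512, so |A_typical| ~ 2^96.512 = 1.130e+29

1.130e+29


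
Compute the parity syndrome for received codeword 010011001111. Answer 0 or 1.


Syndrome = XOR of all bits = 0 XOR 1 XOR 0 XOR 0 XOR 1 XOR 1 XOR 0 XOR 0 XOR 1 XOR 1 XOR 1 XOR 1 = 1

1


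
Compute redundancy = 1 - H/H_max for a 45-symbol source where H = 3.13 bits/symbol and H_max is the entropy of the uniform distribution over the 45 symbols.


H_max = log2(K) = log2(45) = 5.4919 bits/symbol. Redundancy = 1 - H/H_max = 1 - 3.13/5.4919 = 1 - 0.5699 = 0.4301

0.4301


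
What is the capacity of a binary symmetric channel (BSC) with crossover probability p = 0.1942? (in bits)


H(p) = -p*log2(p) - (1-p)*log2(1-p) = -0.1942*log2(0.1942) - 0.8058*log2(0.8058) = 0.459164 + 0.251012 = 0.7102. C = 1 - H(p) = 1 - 0.7102 = 0.2898

0.2898 bits


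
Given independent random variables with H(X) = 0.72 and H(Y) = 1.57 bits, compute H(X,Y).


For independent variables, H(X,Y) = H(X) + H(Y) = 0.72 + 1.57 = 2.29

2.29 bits


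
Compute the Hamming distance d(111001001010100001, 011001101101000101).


Count differing positions: ^ . . . . . ^ . . ^ ^ ^ ^ . . ^ . . = 7 differences

7


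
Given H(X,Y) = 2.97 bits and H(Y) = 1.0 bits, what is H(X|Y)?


H(X|Y) = H(X,Y) - H(Y) = 2.97 - 1.0 = 1.97

1.97 bits


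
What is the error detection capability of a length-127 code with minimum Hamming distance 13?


Detection capability = d_min - 1 = 13 - 1 = 12

12 errors


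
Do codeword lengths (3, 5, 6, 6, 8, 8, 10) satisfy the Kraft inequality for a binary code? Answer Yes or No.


Kraft sum = sum(2^(-l_i)) = 0.1963, need <= 1. Result: satisfied (a binary prefix-free code with these lengths exists)

Yes


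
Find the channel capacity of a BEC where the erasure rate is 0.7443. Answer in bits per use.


C = 1 - epsilon = 1 - 0.7443 = 0.2557

0.2557 bits


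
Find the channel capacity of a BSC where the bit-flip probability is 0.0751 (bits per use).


H(p) = -p*log2(p) - (1-p)*log2(1-p) = -0.0751*log2(0.0751) - 0.9249*log2(0.9249) = 0.280502 + 0.104172 = 0.3847. C = 1 - H(p) = 1 - 0.3847 = 0.6153

0.6153 bits


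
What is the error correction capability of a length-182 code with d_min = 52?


Correction capability = floor((d-1)/2) = floor((52-1)/2) = 25

25 errors


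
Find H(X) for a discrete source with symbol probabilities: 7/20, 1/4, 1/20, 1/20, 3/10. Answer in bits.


H = -sum(p_i * log2(p_i)). Terms: -(7/20)*log2(7/20) = 0.530101; -(1/4)*log2(1/4) = 0.500000; -(1/20)*log2(1/20) = 0.216096; -(1/20)*log2(1/20) = 0.216096; -(3/10)*log2(3/10) = 0.521090. H = 0.530101 + 0.500000 + 0.216096 + 0.216096 + 0.521090 = 1.9834

1.9834 bits


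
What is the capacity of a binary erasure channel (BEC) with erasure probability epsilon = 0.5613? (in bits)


C = 1 - epsilon = 1 - 0.5613 = 0.4387

0.4387 bits


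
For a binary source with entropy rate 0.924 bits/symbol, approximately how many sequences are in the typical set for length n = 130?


log2|A_typical| = nH = 130 * 0.924 = 120.12, so |A_typical| ~ 2^120.12 = 1.445e+36

1.445e+36


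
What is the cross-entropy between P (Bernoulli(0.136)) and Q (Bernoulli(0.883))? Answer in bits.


H(P,Q) = -p*log2(q) - (1-p)*log2(1-q). -0.136*log2(0.883) = 0.024414; -0.864*log2(0.117) = 2.674443. H(P,Q) = 0.024414 + 2.674443 = 2.6989

2.6989 bits


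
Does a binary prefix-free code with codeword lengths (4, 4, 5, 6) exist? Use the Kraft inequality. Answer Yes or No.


Kraft sum = sum(2^(-l_i)) = 0.1719, need <= 1. Result: satisfied (a binary prefix-free code with these lengths exists)

Yes


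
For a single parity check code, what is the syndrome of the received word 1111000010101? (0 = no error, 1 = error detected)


Syndrome = XOR of all bits = 1 XOR 1 XOR 1 XOR 1 XOR 0 XOR 0 XOR 0 XOR 0 XOR 1 XOR 0 XOR 1 XOR 0 XOR 1 = 1

1


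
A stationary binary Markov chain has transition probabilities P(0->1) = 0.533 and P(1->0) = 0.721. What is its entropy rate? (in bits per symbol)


Stationary distribution: pi_0 = p10/(p01+p10) = 0.575, pi_1 = 0.425. Entropy rate H' = pi_0*H(p01) + pi_1*H(p10) = 0.575*0.9969 + 0.425*0.8541 = 0.9362

0.9362 bits/symbol


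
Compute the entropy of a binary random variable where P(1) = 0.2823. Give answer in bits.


H = -p*log2(p) - (1-p)*log2(1-p). -0.2823*log2(0.2823) = 0.515113; -0.7177*log2(0.7177) = 0.343453. H = 0.515113 + 0.343453 = 0.8586

0.8586 bits


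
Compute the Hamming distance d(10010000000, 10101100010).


Count differing positions: . . ^ ^ ^ ^ . . . ^ . = 5 differences

5


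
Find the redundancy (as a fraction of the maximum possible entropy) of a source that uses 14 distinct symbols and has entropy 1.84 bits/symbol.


H_max = log2(K) = log2(14) = 3.8074 bits/symbol. Redundancy = 1 - H/H_max = 1 - 1.84/3.8074 = 1 - 0.4833 = 0.5167

0.5167


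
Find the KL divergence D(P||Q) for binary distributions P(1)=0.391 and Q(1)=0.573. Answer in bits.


KL = p*log2(p/q) + (1-p)*log2((1-p)/(1-q)) = 0.391*log2(0.391/0.573) + 0.609*log2(0.609/0.427) = 0.0963

0.0963 bits


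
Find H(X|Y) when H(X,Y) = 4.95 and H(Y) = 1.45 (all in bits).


H(X|Y) = H(X,Y) - H(Y) = 4.95 - 1.45 = 3.5

3.5 bits


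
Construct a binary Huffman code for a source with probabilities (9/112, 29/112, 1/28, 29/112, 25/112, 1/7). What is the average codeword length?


Huffman construction (repeatedly merge the two least-probable nodes; each merge adds 1 bit to every symbol beneath it): 1/28 + 9/112 = 13/112; 13/112 + 1/7 = 29/112; 25/112 + 29/112 = 27/56; 29/112 + 29/112 = 29/56; 27/56 + 29/56 = 1. Resulting codeword lengths (in the order the probabilities were given): (4, 2, 4, 2, 2, 3). L_avg = sum(p_i * l_i) = 9/112*4 + 29/112*2 + 1/28*4 + 29/112*2 + 25/112*2 + 1/7*3 = 19/8 = 2.375

2.375 bits


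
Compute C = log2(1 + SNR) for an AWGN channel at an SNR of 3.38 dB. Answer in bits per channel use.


SNR_linear = 10^(3.38/10) = 2.1777; C = log2(1 + SNR_linear) = log2(1 + 2.1777) = 1.668

1.668 bits/channel use


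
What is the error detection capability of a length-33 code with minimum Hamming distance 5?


Detection capability = d_min - 1 = 5 - 1 = 4

4 errors


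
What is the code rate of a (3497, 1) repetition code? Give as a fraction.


Rate = k/n = 1/3497

1/3497


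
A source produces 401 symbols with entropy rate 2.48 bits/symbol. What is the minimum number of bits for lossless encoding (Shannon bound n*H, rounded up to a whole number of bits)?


Minimum bits >= n * H = 401 * 2.48 = 994.48, rounded up to a whole number of bits = 995

995 bits


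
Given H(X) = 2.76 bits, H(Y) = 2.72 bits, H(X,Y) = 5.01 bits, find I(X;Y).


I(X;Y) = H(X) + H(Y) - H(X,Y) = 2.76 + 2.72 - 5.01 = 0.47

0.47 bits


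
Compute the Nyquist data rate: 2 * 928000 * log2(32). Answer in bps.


Rate = 2 * B * log2(M) = 2 * 928000 * 5.0 = 9280000.0

9280000.0 bps


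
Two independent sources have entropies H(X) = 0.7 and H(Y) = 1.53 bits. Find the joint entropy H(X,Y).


For independent variables, H(X,Y) = H(X) + H(Y) = 0.7 + 1.53 = 2.23

2.23 bits


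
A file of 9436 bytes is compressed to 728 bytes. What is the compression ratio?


Ratio = original / compressed = 9436 / 728 = 12.9615

12.9615


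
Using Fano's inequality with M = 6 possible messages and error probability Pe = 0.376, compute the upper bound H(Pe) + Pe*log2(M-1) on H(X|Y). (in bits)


H(Pe) = -Pe*log2(Pe) - (1-Pe)*log2(1-Pe) = -0.376*log2(0.376) - 0.624*log2(0.624) = 0.530609 + 0.424558 = 0.9552. Pe*log2(M-1) = 0.376*log2(5) = 0.873045. Bound = H(Pe) + Pe*log2(M-1) = 0.530609 + 0.424558 + 0.873045 = 1.8282

1.8282 bits


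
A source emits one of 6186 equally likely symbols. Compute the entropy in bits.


H = log2(n) = log2(6186) = 12.5948

12.5948 bits


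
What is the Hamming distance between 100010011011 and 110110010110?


Count differing positions: . ^ . ^ . . . . ^ ^ . ^ = 5 differences

5


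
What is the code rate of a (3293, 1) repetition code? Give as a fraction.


Rate = k/n = 1/3293

1/3293


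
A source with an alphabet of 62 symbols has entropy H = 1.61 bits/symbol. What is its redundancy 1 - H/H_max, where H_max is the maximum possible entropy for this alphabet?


H_max = log2(K) = log2(62) = 5.9542 bits/symbol. Redundancy = 1 - H/H_max = 1 - 1.61/5.9542 = 1 - 0.2704 = 0.7296

0.7296


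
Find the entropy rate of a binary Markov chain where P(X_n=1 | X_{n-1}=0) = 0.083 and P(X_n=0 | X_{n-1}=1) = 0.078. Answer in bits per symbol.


Stationary distribution: pi_0 = p10/(p01+p10) = 0.4845, pi_1 = 0.5155. Entropy rate H' = pi_0*H(p01) + pi_1*H(p10) = 0.4845*0.4127 + 0.5155*0.3951 = 0.4036

0.4036 bits/symbol


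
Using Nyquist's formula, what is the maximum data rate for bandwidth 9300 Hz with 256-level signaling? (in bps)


Rate = 2 * B * log2(M) = 2 * 9300 * 8.0 = 148800.0

148800.0 bps


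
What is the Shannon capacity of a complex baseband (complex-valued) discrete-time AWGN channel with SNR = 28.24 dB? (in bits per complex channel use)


SNR_linear = 10^(28.24/10) = 666.8068; C = log2(1 + SNR_linear) = log2(1 + 666.8068) = 9.3833

9.3833 bits/channel use


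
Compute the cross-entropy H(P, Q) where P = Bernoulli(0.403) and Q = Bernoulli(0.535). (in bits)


H(P,Q) = -p*log2(q) - (1-p)*log2(1-q). -0.403*log2(0.535) = 0.363663; -0.597*log2(0.465) = 0.659504. H(P,Q) = 0.363663 + 0.659504 = 1.0232

1.0232 bits


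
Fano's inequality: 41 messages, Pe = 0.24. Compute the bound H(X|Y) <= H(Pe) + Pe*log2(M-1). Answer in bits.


H(Pe) = -Pe*log2(Pe) - (1-Pe)*log2(1-Pe) = -0.24*log2(0.24) - 0.76*log2(0.76) = 0.494134 + 0.300906 = 0.795. Pe*log2(M-1) = 0.24*log2(40) = 1.277263. Bound = H(Pe) + Pe*log2(M-1) = 0.494134 + 0.300906 + 1.277263 = 2.0723

2.0723 bits


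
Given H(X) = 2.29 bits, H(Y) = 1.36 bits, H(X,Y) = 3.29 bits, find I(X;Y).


I(X;Y) = H(X) + H(Y) - H(X,Y) = 2.29 + 1.36 - 3.29 = 0.36

0.36 bits


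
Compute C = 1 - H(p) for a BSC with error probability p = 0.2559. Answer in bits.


H(p) = -p*log2(p) - (1-p)*log2(1-p) = -0.2559*log2(0.2559) - 0.7441*log2(0.7441) = 0.503188 + 0.317308 = 0.8205. C = 1 - H(p) = 1 - 0.8205 = 0.1795

0.1795 bits


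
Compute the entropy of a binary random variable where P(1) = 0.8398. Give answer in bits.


H = -p*log2(p) - (1-p)*log2(1-p). -0.8398*log2(0.8398) = 0.211531; -0.1602*log2(0.1602) = 0.423257. H = 0.211531 + 0.423257 = 0.6348

0.6348 bits


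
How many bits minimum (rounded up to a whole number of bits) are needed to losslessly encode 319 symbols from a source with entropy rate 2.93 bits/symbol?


Minimum bits >= n * H = 319 * 2.93 = 934.67, rounded up to a whole number of bits = 935

935 bits


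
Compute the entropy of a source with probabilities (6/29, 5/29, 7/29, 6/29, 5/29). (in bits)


H = -sum(p_i * log2(p_i)). Terms: -(6/29)*log2(6/29) = 0.470280; -(5/29)*log2(5/29) = 0.437251; -(7/29)*log2(7/29) = 0.494979; -(6/29)*log2(6/29) = 0.470280; -(5/29)*log2(5/29) = 0.437251. H = 0.470280 + 0.437251 + 0.494979 + 0.470280 + 0.437251 = 2.31

2.31 bits
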